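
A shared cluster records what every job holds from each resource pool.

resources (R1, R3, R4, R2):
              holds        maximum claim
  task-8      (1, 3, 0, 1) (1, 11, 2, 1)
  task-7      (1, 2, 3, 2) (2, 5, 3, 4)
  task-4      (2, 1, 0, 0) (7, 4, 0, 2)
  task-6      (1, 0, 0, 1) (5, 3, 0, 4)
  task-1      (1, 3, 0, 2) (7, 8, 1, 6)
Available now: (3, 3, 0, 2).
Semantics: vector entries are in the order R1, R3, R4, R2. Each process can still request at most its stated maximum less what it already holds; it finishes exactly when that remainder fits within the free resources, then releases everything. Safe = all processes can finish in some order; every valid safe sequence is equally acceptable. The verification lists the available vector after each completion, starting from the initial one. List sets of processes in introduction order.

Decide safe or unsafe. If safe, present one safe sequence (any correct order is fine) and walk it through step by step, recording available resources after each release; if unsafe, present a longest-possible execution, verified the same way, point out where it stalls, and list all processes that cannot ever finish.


SAFE, for example via the order task-7, task-6, task-4, task-1, task-8.
Key observation: the order's first zero-slack moment is task-7 ((1, 3, 0, 2) needed, (3, 3, 0, 2) free — a requested resource with nothing to spare).
Walking it through:
  pool = (3, 3, 0, 2)
  task-7: need (1, 3, 0, 2) fits (3, 3, 0, 2); releases (1, 2, 3, 2), pool now (4, 5, 3, 4)
  task-6: need (4, 3, 0, 3) fits (4, 5, 3, 4); releases (1, 0, 0, 1), pool now (5, 5, 3, 5)
  task-4: need (5, 3, 0, 2) fits (5, 5, 3, 5); releases (2, 1, 0, 0), pool now (7, 6, 3, 5)
  task-1: need (6, 5, 1, 4) fits (7, 6, 3, 5); releases (1, 3, 0, 2), pool now (8, 9, 3, 7)
  task-8: need (0, 8, 2, 0) fits (8, 9, 3, 7); releases (1, 3, 0, 1), pool now (9, 12, 3, 8)


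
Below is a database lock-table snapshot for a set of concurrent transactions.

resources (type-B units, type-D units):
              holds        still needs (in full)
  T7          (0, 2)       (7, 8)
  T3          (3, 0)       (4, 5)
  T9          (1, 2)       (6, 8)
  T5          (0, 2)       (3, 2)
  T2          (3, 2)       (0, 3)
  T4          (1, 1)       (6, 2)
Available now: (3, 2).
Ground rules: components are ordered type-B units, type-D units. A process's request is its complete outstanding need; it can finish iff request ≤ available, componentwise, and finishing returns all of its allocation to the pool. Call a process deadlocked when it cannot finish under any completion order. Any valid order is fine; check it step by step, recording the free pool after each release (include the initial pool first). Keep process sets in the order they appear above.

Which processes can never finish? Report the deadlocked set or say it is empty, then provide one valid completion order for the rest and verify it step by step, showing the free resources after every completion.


The deadlocked set is T7 and T9.
Key observation: even finishing T5, T2, T3, T4 leaves just (10, 7) free — too little type-D units for any of the remaining processes.
One completion order for the rest: T5, T2, T3, T4. Walking it through:
  pool = (3, 2)
  run T5 (needs (3, 2), free (3, 2)); after release of (0, 2) the pool is (3, 4)
  run T2 (needs (0, 3), free (3, 4)); after release of (3, 2) the pool is (6, 6)
  run T3 (needs (4, 5), free (6, 6)); after release of (3, 0) the pool is (9, 6)
  run T4 (needs (6, 2), free (9, 6)); after release of (1, 1) the pool is (10, 7)
None of the blocked processes ever fits:
  blocked: T7 wants (7, 8), pool (10, 7) — not enough type-D units
  blocked: T9 wants (6, 8), pool (10, 7) — not enough type-D units


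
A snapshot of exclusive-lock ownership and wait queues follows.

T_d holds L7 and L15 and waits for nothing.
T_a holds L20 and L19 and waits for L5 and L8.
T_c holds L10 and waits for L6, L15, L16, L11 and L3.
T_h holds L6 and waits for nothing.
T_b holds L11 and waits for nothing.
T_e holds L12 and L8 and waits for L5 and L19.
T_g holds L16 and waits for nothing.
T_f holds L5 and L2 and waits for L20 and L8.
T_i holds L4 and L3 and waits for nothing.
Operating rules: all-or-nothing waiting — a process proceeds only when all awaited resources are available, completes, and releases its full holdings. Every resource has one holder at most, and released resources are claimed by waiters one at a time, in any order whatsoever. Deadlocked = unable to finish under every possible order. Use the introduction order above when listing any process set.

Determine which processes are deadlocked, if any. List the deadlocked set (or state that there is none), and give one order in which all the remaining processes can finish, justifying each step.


The deadlocked set is T_a, T_e and T_f.
Key observation: nobody on the ring T_a -> T_e -> T_a can start until another member finishes, which never happens; T_f is caught in further circular waits.
A valid finishing order for the others: T_i, T_g, T_b, T_d, T_h, T_c.
Step-by-step check:
  T_i: no waits; runs immediately, freeing L4 and L3
  T_g: no waits; runs immediately, freeing L16
  T_b: no waits; runs immediately, freeing L11
  T_d: no waits; runs immediately, freeing L7 and L15
  T_h: no waits; runs immediately, freeing L6
  T_c: everything it awaited (L6, L15, L16, L11 and L3) is free; runs, freeing L10


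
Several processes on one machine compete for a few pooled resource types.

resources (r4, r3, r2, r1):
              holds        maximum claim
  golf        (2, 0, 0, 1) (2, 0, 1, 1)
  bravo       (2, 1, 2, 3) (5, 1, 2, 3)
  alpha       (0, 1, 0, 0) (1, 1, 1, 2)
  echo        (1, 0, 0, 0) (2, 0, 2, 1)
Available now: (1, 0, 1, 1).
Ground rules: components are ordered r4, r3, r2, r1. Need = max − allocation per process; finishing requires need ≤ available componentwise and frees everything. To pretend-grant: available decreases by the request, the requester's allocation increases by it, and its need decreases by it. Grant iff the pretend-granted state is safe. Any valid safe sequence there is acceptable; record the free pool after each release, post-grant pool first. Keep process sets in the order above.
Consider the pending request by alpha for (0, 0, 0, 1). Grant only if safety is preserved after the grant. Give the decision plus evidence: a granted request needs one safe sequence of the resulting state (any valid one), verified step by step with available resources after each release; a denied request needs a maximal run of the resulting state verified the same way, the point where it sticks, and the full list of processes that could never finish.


GRANT: granting preserves safety; a valid post-grant sequence is golf, alpha, bravo, echo.
Key observation: the transfer keeps a workable pool ((1, 0, 1, 0)); golf starts the safe sequence.
Check on the post-grant state, step by step:
  pool = (1, 0, 1, 0)
  golf: need (0, 0, 1, 0) fits (1, 0, 1, 0); releases (2, 0, 0, 1), pool now (3, 0, 1, 1)
  alpha: need (1, 0, 1, 1) fits (3, 0, 1, 1); releases (0, 1, 0, 1), pool now (3, 1, 1, 2)
  bravo: need (3, 0, 0, 0) fits (3, 1, 1, 2); releases (2, 1, 2, 3), pool now (5, 2, 3, 5)
  echo: need (1, 0, 2, 1) fits (5, 2, 3, 5); releases (1, 0, 0, 0), pool now (6, 2, 3, 5)


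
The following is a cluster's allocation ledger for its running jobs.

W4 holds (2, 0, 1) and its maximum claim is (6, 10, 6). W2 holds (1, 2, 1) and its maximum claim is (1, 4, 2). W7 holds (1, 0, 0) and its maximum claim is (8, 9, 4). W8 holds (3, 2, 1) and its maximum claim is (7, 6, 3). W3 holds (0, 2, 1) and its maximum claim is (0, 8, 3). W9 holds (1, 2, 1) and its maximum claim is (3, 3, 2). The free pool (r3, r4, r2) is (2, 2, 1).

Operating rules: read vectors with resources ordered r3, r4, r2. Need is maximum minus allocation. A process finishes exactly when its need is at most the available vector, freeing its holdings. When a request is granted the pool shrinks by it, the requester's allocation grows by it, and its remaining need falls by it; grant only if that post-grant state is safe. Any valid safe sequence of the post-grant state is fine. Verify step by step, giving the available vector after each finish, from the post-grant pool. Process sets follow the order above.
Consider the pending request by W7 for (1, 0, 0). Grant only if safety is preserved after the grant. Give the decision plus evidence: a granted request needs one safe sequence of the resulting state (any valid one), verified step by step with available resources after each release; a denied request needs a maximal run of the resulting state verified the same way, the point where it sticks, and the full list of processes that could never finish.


DENY. Granting would leave the state unsafe.
Key observation: the pool after W2, W9, W3 is (3, 8, 4); every surviving request exceeds it in r3, so progress ends there.
Pretend the grant happened; the run W2, W9, W3 goes as far as possible. Check, step by step:
  pool = (1, 2, 1)
  run W2 (needs (0, 2, 1), free (1, 2, 1)); after release of (1, 2, 1) the pool is (2, 4, 2)
  run W9 (needs (2, 1, 1), free (2, 4, 2)); after release of (1, 2, 1) the pool is (3, 6, 3)
  run W3 (needs (0, 6, 2), free (3, 6, 3)); after release of (0, 2, 1) the pool is (3, 8, 4)
  blocked: W4 wants (4, 10, 5), pool (3, 8, 4) — not enough r3, r4 and r2
  blocked: W7 wants (6, 9, 4), pool (3, 8, 4) — not enough r3 and r4
  blocked: W8 wants (4, 4, 2), pool (3, 8, 4) — not enough r3
Processes that could never finish after the grant: W4, W7 and W8.


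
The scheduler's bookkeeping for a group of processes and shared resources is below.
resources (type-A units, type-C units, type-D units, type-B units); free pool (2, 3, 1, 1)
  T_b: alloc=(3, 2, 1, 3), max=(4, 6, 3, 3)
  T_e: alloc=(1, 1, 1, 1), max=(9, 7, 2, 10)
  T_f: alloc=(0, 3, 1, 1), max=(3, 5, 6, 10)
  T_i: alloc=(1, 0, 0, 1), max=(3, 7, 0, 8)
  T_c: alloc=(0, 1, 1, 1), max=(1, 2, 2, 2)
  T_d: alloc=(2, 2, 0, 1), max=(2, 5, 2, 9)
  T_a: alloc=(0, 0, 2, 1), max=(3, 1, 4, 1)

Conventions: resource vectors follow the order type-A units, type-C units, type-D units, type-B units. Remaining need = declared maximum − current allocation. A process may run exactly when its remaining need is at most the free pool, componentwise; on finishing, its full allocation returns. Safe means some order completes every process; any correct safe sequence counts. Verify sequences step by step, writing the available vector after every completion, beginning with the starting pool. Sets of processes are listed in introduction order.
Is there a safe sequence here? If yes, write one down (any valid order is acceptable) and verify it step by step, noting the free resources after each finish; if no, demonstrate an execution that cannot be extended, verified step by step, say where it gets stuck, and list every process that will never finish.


UNSAFE.
Key observation: the wall is type-B units: completing T_c, T_b, T_a brings the pool only to (5, 6, 5, 6), and all the rest need more.
Going as far as possible: T_c, T_b, T_a; after that, nothing fits. Verifying each step:
  pool = (2, 3, 1, 1)
  T_c: need (1, 1, 1, 1) fits (2, 3, 1, 1); releases (0, 1, 1, 1), pool now (2, 4, 2, 2)
  T_b: need (1, 4, 2, 0) fits (2, 4, 2, 2); releases (3, 2, 1, 3), pool now (5, 6, 3, 5)
  T_a: need (3, 1, 2, 0) fits (5, 6, 3, 5); releases (0, 0, 2, 1), pool now (5, 6, 5, 6)
  T_e still needs (8, 6, 1, 9) but only (5, 6, 5, 6) is free — short on type-A units and type-B units
  T_f still needs (3, 2, 5, 9) but only (5, 6, 5, 6) is free — short on type-B units
  T_i still needs (2, 7, 0, 7) but only (5, 6, 5, 6) is free — short on type-C units and type-B units
  T_d still needs (0, 3, 2, 8) but only (5, 6, 5, 6) is free — short on type-B units
Never able to finish: T_e, T_f, T_i and T_d.


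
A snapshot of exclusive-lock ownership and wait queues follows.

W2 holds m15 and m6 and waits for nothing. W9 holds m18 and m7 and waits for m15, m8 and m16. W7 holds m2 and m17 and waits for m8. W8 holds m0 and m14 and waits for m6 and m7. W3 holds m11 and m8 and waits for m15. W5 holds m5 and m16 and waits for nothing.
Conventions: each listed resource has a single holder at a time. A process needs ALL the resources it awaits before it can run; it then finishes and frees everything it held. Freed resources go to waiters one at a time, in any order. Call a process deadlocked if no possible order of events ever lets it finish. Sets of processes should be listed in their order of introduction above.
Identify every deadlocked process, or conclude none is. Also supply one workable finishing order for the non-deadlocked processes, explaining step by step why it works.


The deadlocked set is empty.
Key observation: the wait graph is acyclic; completion cascades from the unblocked processes through everyone else.
A valid finishing order for the others: W2, W5, W3, W9, W8, W7.
Verifying each step:
  run W2 (it waits on nothing); releases m15 and m6
  run W5 (it waits on nothing); releases m5 and m16
  W3 waits on m15 — all released -> runs and releases m11 and m8
  W9 waits on m15, m8 and m16 — all released -> runs and releases m18 and m7
  W8 waits on m6 and m7 — all released -> runs and releases m0 and m14
  W7 waits on m8 — all released -> runs and releases m2 and m17


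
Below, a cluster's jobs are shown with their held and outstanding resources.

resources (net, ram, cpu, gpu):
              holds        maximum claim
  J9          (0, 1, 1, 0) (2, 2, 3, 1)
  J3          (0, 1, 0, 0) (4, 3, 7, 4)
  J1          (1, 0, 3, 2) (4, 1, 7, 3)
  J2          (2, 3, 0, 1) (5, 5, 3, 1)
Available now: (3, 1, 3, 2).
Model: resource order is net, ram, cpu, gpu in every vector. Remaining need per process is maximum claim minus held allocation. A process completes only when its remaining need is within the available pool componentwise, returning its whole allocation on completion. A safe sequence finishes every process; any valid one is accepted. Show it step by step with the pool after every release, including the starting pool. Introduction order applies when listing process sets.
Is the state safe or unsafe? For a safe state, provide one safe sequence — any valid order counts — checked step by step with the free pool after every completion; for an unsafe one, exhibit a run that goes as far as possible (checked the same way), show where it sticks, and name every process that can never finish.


SAFE. One safe sequence: J9, J1, J2, J3.
Key observation: reading the order forward, J9 is the first process whose need (2, 1, 2, 1) meets the free pool (3, 1, 3, 2) exactly on a resource it requests.
Step-by-step check:
  pool = (3, 1, 3, 2)
  run J9 (needs (2, 1, 2, 1), free (3, 1, 3, 2)); after release of (0, 1, 1, 0) the pool is (3, 2, 4, 2)
  run J1 (needs (3, 1, 4, 1), free (3, 2, 4, 2)); after release of (1, 0, 3, 2) the pool is (4, 2, 7, 4)
  run J2 (needs (3, 2, 3, 0), free (4, 2, 7, 4)); after release of (2, 3, 0, 1) the pool is (6, 5, 7, 5)
  run J3 (needs (4, 2, 7, 4), free (6, 5, 7, 5)); after release of (0, 1, 0, 0) the pool is (6, 6, 7, 5)


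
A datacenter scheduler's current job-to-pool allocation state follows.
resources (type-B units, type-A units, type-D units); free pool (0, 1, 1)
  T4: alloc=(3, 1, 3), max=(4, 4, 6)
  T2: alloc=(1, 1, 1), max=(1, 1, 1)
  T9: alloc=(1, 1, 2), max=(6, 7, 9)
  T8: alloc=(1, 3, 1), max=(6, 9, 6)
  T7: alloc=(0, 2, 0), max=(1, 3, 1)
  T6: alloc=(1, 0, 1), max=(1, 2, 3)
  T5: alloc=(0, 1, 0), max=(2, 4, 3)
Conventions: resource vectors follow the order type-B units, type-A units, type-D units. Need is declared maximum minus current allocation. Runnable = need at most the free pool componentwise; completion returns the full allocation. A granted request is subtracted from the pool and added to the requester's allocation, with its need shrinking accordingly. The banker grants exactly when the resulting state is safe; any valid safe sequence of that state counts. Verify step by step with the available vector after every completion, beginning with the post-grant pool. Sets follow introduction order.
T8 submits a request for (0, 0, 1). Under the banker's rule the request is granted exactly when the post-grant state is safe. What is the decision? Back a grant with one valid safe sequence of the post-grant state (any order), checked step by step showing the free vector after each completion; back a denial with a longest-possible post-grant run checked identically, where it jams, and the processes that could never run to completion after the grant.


DENY — the pretend-granted state is unsafe.
Key observation: even finishing T2, T7 leaves just (1, 4, 1) free — too little type-D units for any of the remaining processes.
Pretend the grant happened; the run T2, T7 goes as far as possible. Walking it through:
  pool = (0, 1, 0)
  T2 needs (0, 0, 0) <= (0, 1, 0) -> finishes; pool += (1, 1, 1) = (1, 2, 1)
  T7 needs (1, 1, 1) <= (1, 2, 1) -> finishes; pool += (0, 2, 0) = (1, 4, 1)
  blocked: T4 wants (1, 3, 3), pool (1, 4, 1) — not enough type-D units
  blocked: T9 wants (5, 6, 7), pool (1, 4, 1) — not enough type-B units, type-A units and type-D units
  blocked: T8 wants (5, 6, 4), pool (1, 4, 1) — not enough type-B units, type-A units and type-D units
  blocked: T6 wants (0, 2, 2), pool (1, 4, 1) — not enough type-D units
  blocked: T5 wants (2, 3, 3), pool (1, 4, 1) — not enough type-B units and type-D units
Processes that could never finish after the grant: T4, T9, T8, T6 and T5.


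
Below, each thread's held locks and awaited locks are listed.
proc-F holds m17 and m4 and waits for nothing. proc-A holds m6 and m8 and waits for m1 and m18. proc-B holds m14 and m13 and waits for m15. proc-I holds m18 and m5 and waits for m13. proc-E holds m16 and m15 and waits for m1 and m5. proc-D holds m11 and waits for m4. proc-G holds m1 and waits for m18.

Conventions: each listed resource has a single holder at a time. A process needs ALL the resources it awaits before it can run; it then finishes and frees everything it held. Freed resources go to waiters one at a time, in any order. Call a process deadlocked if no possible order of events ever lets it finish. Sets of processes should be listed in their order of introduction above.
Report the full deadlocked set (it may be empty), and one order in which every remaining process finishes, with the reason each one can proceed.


Deadlocked set: proc-A, proc-B, proc-I, proc-E and proc-G.
Key observation: the loop proc-I -> proc-B -> proc-E -> proc-I blocks itself forever; proc-G is caught in further circular waits and proc-A waits into the deadlock from upstream.
A valid finishing order for the others: proc-F, proc-D.
Step-by-step check:
  run proc-F (it waits on nothing); releases m17 and m4
  run proc-D (all its waits — m4 — are resolved); releases m11


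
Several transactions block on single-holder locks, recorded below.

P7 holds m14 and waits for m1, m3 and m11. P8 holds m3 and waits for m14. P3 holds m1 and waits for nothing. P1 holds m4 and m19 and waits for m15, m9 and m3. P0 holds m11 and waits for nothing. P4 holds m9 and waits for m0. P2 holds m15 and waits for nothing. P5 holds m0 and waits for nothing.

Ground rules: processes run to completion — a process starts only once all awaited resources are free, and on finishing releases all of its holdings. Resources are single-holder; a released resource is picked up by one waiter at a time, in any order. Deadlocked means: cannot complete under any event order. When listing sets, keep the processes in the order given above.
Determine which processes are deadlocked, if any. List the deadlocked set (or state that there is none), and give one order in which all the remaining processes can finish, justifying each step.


Deadlocked set: P7, P8 and P1.
Key observation: the cycle P7 -> P8 -> P7 can never break — each member waits on the next; P1 waits into the deadlock from upstream.
A valid finishing order for the others: P5, P4, P3, P0, P2.
Verifying each step:
  P5 waits on nothing -> runs at once and releases m0
  run P4 (all its waits — m0 — are resolved); releases m9
  P3 waits on nothing -> runs at once and releases m1
  P0 waits on nothing -> runs at once and releases m11
  P2 waits on nothing -> runs at once and releases m15


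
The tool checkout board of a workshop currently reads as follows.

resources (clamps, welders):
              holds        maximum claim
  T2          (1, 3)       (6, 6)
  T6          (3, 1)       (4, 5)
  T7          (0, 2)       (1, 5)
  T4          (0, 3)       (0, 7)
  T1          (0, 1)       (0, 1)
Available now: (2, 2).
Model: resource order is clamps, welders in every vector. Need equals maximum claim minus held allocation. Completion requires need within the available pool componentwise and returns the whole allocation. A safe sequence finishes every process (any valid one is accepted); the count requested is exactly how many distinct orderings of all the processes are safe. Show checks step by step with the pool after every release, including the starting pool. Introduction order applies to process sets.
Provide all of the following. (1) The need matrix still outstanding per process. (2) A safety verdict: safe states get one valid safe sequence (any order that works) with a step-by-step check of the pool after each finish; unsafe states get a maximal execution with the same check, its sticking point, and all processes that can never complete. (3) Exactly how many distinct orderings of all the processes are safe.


(1) Outstanding need per process (order clamps, welders):
  T2: (5, 3)
  T6: (1, 4)
  T7: (1, 3)
  T4: (0, 4)
  T1: (0, 0)
(2) SAFE. One safe sequence: T1, T7, T4, T6, T2.
Key observation: the first exact fit in this order is T7 — it needs (1, 3) with (2, 3) free, meeting a requested resource to the last unit.
Verifying each step:
  pool = (2, 2)
  T1: need (0, 0) fits (2, 2); releases (0, 1), pool now (2, 3)
  T7: need (1, 3) fits (2, 3); releases (0, 2), pool now (2, 5)
  T4: need (0, 4) fits (2, 5); releases (0, 3), pool now (2, 8)
  T6: need (1, 4) fits (2, 8); releases (3, 1), pool now (5, 9)
  T2: need (5, 3) fits (5, 9); releases (1, 3), pool now (6, 12)
(3) Precisely 3 of the possible complete orderings are safe sequences.


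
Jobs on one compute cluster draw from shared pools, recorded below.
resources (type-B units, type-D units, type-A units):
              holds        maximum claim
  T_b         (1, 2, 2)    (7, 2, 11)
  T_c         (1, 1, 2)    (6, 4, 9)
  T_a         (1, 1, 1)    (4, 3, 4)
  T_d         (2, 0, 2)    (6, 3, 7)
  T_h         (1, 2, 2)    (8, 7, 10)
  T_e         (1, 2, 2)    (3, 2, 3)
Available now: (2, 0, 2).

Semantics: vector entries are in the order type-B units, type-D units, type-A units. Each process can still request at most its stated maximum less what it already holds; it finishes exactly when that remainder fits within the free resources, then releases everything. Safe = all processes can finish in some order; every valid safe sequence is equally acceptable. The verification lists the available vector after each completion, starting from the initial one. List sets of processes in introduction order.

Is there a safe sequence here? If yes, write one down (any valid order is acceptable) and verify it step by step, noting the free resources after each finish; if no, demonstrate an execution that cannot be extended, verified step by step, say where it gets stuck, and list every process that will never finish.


SAFE — a valid safe sequence is T_e, T_a, T_d, T_c, T_b, T_h.
Key observation: the order's first zero-slack moment is T_e ((2, 0, 1) needed, (2, 0, 2) free — a requested resource with nothing to spare).
Check, step by step:
  pool = (2, 0, 2)
  T_e needs (2, 0, 1) <= (2, 0, 2) -> finishes; pool += (1, 2, 2) = (3, 2, 4)
  T_a needs (3, 2, 3) <= (3, 2, 4) -> finishes; pool += (1, 1, 1) = (4, 3, 5)
  T_d needs (4, 3, 5) <= (4, 3, 5) -> finishes; pool += (2, 0, 2) = (6, 3, 7)
  T_c needs (5, 3, 7) <= (6, 3, 7) -> finishes; pool += (1, 1, 2) = (7, 4, 9)
  T_b needs (6, 0, 9) <= (7, 4, 9) -> finishes; pool += (1, 2, 2) = (8, 6, 11)
  T_h needs (7, 5, 8) <= (8, 6, 11) -> finishes; pool += (1, 2, 2) = (9, 8, 13)


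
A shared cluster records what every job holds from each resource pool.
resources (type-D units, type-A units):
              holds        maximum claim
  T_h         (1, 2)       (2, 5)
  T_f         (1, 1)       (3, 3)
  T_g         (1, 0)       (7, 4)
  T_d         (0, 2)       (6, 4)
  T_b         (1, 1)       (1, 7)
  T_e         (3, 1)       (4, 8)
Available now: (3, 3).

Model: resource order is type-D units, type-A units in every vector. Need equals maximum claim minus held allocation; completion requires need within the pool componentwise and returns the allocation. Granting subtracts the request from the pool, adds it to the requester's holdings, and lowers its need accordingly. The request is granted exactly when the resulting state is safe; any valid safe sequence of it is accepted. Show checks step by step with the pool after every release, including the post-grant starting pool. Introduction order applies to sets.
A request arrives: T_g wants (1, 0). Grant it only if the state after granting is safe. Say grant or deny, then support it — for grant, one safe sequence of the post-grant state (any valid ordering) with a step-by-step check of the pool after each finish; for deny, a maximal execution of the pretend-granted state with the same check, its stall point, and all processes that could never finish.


GRANT — the state after the grant stays safe, e.g. via T_f, T_h, T_b, T_e, T_d, T_g.
Key observation: the transfer keeps a workable pool ((2, 3)); T_f starts the safe sequence.
Verifying the post-grant state step by step:
  pool = (2, 3)
  T_f: need (2, 2) fits (2, 3); releases (1, 1), pool now (3, 4)
  T_h: need (1, 3) fits (3, 4); releases (1, 2), pool now (4, 6)
  T_b: need (0, 6) fits (4, 6); releases (1, 1), pool now (5, 7)
  T_e: need (1, 7) fits (5, 7); releases (3, 1), pool now (8, 8)
  T_d: need (6, 2) fits (8, 8); releases (0, 2), pool now (8, 10)
  T_g: need (5, 4) fits (8, 10); releases (2, 0), pool now (10, 10)


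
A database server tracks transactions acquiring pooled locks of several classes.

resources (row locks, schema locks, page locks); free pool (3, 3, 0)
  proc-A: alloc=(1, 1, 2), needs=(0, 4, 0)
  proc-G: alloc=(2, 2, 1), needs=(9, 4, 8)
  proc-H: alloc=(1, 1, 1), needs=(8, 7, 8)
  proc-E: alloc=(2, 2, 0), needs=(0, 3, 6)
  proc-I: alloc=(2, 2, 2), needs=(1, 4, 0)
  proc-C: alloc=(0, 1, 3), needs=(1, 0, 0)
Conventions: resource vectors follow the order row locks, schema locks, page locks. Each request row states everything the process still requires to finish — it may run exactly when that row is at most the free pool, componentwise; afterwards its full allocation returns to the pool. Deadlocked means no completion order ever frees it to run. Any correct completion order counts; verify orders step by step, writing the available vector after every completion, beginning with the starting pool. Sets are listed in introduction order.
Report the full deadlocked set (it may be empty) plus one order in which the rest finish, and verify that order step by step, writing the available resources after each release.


Deadlocked: proc-G and proc-H.
Key observation: after proc-C, proc-I, proc-A, proc-E complete, (8, 9, 7) is the best the pool ever gets, yet each leftover process wants more page locks.
One completion order for the rest: proc-C, proc-I, proc-A, proc-E. Walking it through:
  pool = (3, 3, 0)
  proc-C: need (1, 0, 0) fits (3, 3, 0); releases (0, 1, 3), pool now (3, 4, 3)
  proc-I: need (1, 4, 0) fits (3, 4, 3); releases (2, 2, 2), pool now (5, 6, 5)
  proc-A: need (0, 4, 0) fits (5, 6, 5); releases (1, 1, 2), pool now (6, 7, 7)
  proc-E: need (0, 3, 6) fits (6, 7, 7); releases (2, 2, 0), pool now (8, 9, 7)
None of the blocked processes ever fits:
  proc-G still needs (9, 4, 8) but only (8, 9, 7) is free — short on row locks and page locks
  proc-H still needs (8, 7, 8) but only (8, 9, 7) is free — short on page locks


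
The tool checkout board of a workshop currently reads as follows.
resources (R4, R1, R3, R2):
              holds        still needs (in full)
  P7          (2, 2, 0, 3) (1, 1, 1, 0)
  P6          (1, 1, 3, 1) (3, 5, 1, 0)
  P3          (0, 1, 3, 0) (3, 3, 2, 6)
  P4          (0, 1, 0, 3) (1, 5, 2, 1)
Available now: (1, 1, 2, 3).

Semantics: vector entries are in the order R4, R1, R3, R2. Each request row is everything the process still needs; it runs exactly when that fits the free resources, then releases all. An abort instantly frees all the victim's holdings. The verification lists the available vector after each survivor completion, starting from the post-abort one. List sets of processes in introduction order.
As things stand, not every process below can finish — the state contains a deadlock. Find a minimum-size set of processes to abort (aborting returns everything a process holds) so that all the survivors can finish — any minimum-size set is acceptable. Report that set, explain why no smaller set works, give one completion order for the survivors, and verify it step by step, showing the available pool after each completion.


The answer: abort P4.
Key observation: the returned (0, 1, 0, 3) from P4 is what brings P6 — unrunnable before, under any order — into play at step 3.
Minimality: the empty abort set fails — the state is deadlocked as it stands.
The survivors complete as P7, P3, P6. Verifying each step (starting from the post-abort pool):
  pool = (1, 2, 2, 6)
  run P7 (needs (1, 1, 1, 0), free (1, 2, 2, 6)); after release of (2, 2, 0, 3) the pool is (3, 4, 2, 9)
  run P3 (needs (3, 3, 2, 6), free (3, 4, 2, 9)); after release of (0, 1, 3, 0) the pool is (3, 5, 5, 9)
  run P6 (needs (3, 5, 1, 0), free (3, 5, 5, 9)); after release of (1, 1, 3, 1) the pool is (4, 6, 8, 10)


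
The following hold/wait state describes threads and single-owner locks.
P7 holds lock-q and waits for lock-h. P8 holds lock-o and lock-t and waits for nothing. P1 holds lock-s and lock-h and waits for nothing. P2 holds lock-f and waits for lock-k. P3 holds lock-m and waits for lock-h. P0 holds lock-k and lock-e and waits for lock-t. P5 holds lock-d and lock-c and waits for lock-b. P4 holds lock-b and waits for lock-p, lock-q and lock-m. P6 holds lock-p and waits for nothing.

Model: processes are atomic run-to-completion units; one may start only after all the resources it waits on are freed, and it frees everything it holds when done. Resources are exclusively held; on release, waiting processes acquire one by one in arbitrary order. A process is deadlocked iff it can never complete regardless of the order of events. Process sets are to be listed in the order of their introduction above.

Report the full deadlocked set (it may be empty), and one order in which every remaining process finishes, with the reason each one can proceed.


The deadlocked set is empty.
Key observation: all waits point, directly or indirectly, at processes that can finish, so nothing is permanently blocked.
The rest can finish in the order P8, P0, P6, P1, P7, P3, P4, P5, P2.
Verifying each step:
  P8: no waits; runs immediately, freeing lock-o and lock-t
  P0: everything it awaited (lock-t) is free; runs, freeing lock-k and lock-e
  P6: no waits; runs immediately, freeing lock-p
  P1: no waits; runs immediately, freeing lock-s and lock-h
  P7: everything it awaited (lock-h) is free; runs, freeing lock-q
  P3: everything it awaited (lock-h) is free; runs, freeing lock-m
  P4: everything it awaited (lock-p, lock-q and lock-m) is free; runs, freeing lock-b
  P5: everything it awaited (lock-b) is free; runs, freeing lock-d and lock-c
  P2: everything it awaited (lock-k) is free; runs, freeing lock-f


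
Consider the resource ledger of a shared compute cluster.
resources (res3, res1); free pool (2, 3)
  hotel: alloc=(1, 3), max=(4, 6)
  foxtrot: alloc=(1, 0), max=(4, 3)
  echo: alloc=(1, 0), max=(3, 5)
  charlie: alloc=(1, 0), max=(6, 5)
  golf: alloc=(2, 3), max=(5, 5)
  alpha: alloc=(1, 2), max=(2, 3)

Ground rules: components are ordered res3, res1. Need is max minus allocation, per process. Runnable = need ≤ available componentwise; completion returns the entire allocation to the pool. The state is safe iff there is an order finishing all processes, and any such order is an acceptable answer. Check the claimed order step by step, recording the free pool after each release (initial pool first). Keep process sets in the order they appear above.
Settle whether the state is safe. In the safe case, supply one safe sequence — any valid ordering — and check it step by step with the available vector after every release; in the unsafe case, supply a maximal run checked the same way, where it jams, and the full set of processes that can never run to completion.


SAFE. One safe sequence: alpha, echo, hotel, foxtrot, charlie, golf.
Key observation: at echo the run first touches a limit — (2, 5) against (3, 5), exact on a resource it actually requests.
Check, step by step:
  pool = (2, 3)
  alpha needs (1, 1) <= (2, 3) -> finishes; pool += (1, 2) = (3, 5)
  echo needs (2, 5) <= (3, 5) -> finishes; pool += (1, 0) = (4, 5)
  hotel needs (3, 3) <= (4, 5) -> finishes; pool += (1, 3) = (5, 8)
  foxtrot needs (3, 3) <= (5, 8) -> finishes; pool += (1, 0) = (6, 8)
  charlie needs (5, 5) <= (6, 8) -> finishes; pool += (1, 0) = (7, 8)
  golf needs (3, 2) <= (7, 8) -> finishes; pool += (2, 3) = (9, 11)


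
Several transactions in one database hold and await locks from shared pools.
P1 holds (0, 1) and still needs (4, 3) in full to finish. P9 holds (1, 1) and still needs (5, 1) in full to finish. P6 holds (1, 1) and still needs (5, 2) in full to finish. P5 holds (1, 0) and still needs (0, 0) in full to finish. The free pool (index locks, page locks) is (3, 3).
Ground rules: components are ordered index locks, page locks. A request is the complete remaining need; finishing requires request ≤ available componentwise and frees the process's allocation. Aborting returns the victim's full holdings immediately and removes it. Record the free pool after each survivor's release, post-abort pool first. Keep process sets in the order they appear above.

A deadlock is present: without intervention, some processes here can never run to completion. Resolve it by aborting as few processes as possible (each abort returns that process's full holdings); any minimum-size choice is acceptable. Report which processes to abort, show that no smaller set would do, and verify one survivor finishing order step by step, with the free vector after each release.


Minimum abort set: P6.
Key observation: the deadlocked P9 becomes finishable only because P6 released (1, 1); it completes at step 3 below.
No smaller set exists: with zero aborts the deadlock remains.
The survivors complete as P5, P1, P9. Walking it through (starting from the post-abort pool):
  pool = (4, 4)
  run P5 (needs (0, 0), free (4, 4)); after release of (1, 0) the pool is (5, 4)
  run P1 (needs (4, 3), free (5, 4)); after release of (0, 1) the pool is (5, 5)
  run P9 (needs (5, 1), free (5, 5)); after release of (1, 1) the pool is (6, 6)


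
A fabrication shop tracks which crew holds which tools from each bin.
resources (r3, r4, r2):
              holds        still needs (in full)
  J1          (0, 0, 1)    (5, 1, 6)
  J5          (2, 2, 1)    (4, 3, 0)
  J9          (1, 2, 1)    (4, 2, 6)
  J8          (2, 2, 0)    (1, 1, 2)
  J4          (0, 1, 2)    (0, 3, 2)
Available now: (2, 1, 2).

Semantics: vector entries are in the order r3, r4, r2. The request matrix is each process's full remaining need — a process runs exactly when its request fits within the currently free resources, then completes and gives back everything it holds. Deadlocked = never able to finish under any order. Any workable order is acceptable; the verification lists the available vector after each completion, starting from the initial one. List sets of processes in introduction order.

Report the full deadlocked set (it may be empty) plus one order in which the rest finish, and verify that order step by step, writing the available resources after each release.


The deadlocked set is J1 and J9.
Key observation: the wall is r2: completing J8, J5, J4 brings the pool only to (6, 6, 5), and all the rest need more.
One completion order for the rest: J8, J5, J4. Walking it through:
  pool = (2, 1, 2)
  J8: need (1, 1, 2) fits (2, 1, 2); releases (2, 2, 0), pool now (4, 3, 2)
  J5: need (4, 3, 0) fits (4, 3, 2); releases (2, 2, 1), pool now (6, 5, 3)
  J4: need (0, 3, 2) fits (6, 5, 3); releases (0, 1, 2), pool now (6, 6, 5)
The blocked processes can never fit:
  J1 cannot run: need (5, 1, 6) vs free (6, 6, 5) (insufficient r2)
  J9 cannot run: need (4, 2, 6) vs free (6, 6, 5) (insufficient r2)


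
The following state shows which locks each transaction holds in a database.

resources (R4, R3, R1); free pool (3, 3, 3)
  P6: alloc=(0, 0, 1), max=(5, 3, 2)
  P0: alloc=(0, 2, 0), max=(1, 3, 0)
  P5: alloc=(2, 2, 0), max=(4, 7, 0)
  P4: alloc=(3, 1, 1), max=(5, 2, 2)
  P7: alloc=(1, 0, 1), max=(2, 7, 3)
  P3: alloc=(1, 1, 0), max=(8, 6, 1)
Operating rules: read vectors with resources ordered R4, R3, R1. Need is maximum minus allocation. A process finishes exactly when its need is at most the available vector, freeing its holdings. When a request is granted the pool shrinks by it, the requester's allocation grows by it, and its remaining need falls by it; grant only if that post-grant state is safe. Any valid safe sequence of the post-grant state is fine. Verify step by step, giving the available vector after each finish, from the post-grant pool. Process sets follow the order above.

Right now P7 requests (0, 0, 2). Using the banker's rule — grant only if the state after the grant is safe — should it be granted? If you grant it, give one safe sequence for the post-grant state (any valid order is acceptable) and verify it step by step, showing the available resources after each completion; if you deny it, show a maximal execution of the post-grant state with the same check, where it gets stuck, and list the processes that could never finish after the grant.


GRANT: granting preserves safety; a valid post-grant sequence is P0, P5, P4, P7, P6, P3.
Key observation: post-grant, (3, 3, 1) remains, and an order beginning with P0 completes everyone.
Check on the post-grant state, step by step:
  pool = (3, 3, 1)
  P0 needs (1, 1, 0) <= (3, 3, 1) -> finishes; pool += (0, 2, 0) = (3, 5, 1)
  P5 needs (2, 5, 0) <= (3, 5, 1) -> finishes; pool += (2, 2, 0) = (5, 7, 1)
  P4 needs (2, 1, 1) <= (5, 7, 1) -> finishes; pool += (3, 1, 1) = (8, 8, 2)
  P7 needs (1, 7, 0) <= (8, 8, 2) -> finishes; pool += (1, 0, 3) = (9, 8, 5)
  P6 needs (5, 3, 1) <= (9, 8, 5) -> finishes; pool += (0, 0, 1) = (9, 8, 6)
  P3 needs (7, 5, 1) <= (9, 8, 6) -> finishes; pool += (1, 1, 0) = (10, 9, 6)


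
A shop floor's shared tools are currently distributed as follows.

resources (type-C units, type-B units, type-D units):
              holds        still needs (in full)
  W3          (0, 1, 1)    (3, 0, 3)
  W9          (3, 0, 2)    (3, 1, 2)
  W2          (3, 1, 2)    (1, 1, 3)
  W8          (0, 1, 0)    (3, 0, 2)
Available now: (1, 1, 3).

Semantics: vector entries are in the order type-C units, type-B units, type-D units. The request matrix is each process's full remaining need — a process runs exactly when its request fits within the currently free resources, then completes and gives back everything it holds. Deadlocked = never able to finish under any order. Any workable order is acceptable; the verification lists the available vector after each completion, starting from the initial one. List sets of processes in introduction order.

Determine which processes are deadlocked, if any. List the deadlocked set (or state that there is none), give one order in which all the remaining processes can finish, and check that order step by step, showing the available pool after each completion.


The deadlocked set is empty.
Key observation: the pool covers W2 at once, and every later process fits after earlier releases.
One completion order for the rest: W2, W9, W3, W8. Check, step by step:
  pool = (1, 1, 3)
  W2: need (1, 1, 3) fits (1, 1, 3); releases (3, 1, 2), pool now (4, 2, 5)
  W9: need (3, 1, 2) fits (4, 2, 5); releases (3, 0, 2), pool now (7, 2, 7)
  W3: need (3, 0, 3) fits (7, 2, 7); releases (0, 1, 1), pool now (7, 3, 8)
  W8: need (3, 0, 2) fits (7, 3, 8); releases (0, 1, 0), pool now (7, 4, 8)
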